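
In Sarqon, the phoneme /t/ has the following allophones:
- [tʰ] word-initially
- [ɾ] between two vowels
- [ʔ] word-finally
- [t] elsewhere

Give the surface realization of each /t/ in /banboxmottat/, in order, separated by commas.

Occurrence 1 (position 9): no conditioning environment matches → elsewhere allophone [t].
Occurrence 2 (position 10): no conditioning environment matches → elsewhere allophone [t].
Occurrence 3 (position 12): word-finally → [ʔ].

[t], [t], [ʔ]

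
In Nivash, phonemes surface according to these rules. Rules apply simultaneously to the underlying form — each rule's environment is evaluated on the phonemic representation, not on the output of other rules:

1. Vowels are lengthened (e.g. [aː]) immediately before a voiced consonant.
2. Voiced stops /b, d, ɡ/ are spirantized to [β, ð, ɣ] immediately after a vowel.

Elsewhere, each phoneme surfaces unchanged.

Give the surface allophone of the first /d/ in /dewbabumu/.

/d/ (word-initial) is in the target of rule 2 but the environment (immediately after a vowel) is not met → [d].

[d]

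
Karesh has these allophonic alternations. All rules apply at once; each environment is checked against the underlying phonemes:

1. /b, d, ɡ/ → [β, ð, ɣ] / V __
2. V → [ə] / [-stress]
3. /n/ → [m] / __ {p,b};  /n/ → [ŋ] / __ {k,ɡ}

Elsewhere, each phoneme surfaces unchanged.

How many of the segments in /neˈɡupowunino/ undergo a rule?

Segments that undergo a rule: /e/ → [ə] (rule 2); /ɡ/ → [ɣ] (rule 1); /o/ → [ə] (rule 2); /u/ → [ə] (rule 2); /i/ → [ə] (rule 2); /o/ → [ə] (rule 2).
All other segments surface unchanged.

6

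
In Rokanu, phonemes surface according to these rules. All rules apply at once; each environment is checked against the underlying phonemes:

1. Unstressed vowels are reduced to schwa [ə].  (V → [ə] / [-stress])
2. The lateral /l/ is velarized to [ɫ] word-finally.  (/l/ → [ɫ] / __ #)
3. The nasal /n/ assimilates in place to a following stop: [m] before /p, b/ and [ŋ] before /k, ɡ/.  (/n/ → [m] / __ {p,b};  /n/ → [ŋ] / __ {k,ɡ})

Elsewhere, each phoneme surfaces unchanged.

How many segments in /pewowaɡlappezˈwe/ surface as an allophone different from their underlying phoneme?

5

Segments that undergo a rule: /e/ → [ə] (rule 1); /o/ → [ə] (rule 1); /a/ → [ə] (rule 1); /a/ → [ə] (rule 1); /e/ → [ə] (rule 1).
All other segments surface unchanged.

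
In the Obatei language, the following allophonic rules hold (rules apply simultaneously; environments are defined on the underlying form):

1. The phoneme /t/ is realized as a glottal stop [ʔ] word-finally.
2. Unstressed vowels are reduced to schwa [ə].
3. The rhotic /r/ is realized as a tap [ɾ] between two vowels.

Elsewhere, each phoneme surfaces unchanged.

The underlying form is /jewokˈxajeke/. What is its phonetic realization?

[jəwəkˈxajəkə]

/j/ stays [j].
Rule 2 applies to /e/ (between /j/ and /w/: in an unstressed syllable) → [ə].
/w/ stays [w].
/o/ (between /w/ and /k/) occurs in an unstressed syllable → [ə] by rule 2.
/k/ stays [k].
/x/ (between /k/ and /a/): no rule targets it → [x].
/a/ (between /x/ and /j/) fails the environment for rule 2, so it stays [a].
/j/ (between /a/ and /e/): no rule targets it → [j].
/e/ — between /j/ and /k/, in an unstressed syllable — surfaces as [ə] (rule 2).
/k/ (between /e/ and /e/): no rule targets it → [k].
/e/ meets the environment for rule 2 (in an unstressed syllable) → [ə].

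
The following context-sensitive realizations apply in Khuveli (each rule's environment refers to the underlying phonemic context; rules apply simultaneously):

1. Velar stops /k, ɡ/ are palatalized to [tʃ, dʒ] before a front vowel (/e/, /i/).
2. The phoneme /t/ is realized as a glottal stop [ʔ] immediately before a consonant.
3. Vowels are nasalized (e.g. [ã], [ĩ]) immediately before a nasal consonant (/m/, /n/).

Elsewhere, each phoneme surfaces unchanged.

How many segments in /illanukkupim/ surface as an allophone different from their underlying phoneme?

2

Segments that undergo a rule: /a/ → [ã] (rule 3); /i/ → [ĩ] (rule 3).
All other segments surface unchanged.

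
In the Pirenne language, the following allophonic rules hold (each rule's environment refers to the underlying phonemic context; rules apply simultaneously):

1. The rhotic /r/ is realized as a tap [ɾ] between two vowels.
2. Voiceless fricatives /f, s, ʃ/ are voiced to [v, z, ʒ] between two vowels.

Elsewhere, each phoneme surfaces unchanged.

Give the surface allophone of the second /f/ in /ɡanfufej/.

/f/ — between /u/ and /e/, between two vowels — surfaces as [v] (rule 2).

[v]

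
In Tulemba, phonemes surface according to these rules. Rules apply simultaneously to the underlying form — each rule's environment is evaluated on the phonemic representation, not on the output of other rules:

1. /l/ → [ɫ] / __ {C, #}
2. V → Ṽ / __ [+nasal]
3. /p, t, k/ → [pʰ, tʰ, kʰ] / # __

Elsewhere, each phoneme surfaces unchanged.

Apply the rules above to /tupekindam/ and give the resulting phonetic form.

[tʰupekĩndãm]

/t/ meets the environment for rule 3 (word-initially) → [tʰ].
/u/ (between /t/ and /p/) is in the target of rule 2 but the environment (before a nasal consonant) is not met → [u].
/p/ (between /u/ and /e/) fails the environment for rule 3, so it stays [p].
/e/ (between /p/ and /k/) is in the target of rule 2 but the environment (before a nasal consonant) is not met → [e].
/k/ — between /e/ and /i/; rule 3 does not apply here → [k].
/i/ (between /k/ and /n/): before a nasal consonant, so rule 2 applies → [ĩ].
/a/ (between /d/ and /m/): before a nasal consonant, so rule 2 applies → [ã].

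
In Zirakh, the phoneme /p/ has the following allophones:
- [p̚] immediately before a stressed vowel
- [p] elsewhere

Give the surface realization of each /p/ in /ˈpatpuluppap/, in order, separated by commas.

[p̚], [p], [p], [p], [p]

Occurrence 1 (position 1): immediately before a stressed vowel → [p̚].
Occurrence 2 (position 4): no conditioning environment matches → elsewhere allophone [p].
Occurrence 3 (position 8): no conditioning environment matches → elsewhere allophone [p].
Occurrence 4 (position 9): no conditioning environment matches → elsewhere allophone [p].
Occurrence 5 (position 11): no conditioning environment matches → elsewhere allophone [p].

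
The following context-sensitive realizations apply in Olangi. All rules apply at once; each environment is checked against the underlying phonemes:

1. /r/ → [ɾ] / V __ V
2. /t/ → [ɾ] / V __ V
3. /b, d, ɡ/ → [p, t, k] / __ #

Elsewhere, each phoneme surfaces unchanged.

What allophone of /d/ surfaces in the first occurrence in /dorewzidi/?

/d/ — word-initial; rule 3 does not apply here → [d].

[d]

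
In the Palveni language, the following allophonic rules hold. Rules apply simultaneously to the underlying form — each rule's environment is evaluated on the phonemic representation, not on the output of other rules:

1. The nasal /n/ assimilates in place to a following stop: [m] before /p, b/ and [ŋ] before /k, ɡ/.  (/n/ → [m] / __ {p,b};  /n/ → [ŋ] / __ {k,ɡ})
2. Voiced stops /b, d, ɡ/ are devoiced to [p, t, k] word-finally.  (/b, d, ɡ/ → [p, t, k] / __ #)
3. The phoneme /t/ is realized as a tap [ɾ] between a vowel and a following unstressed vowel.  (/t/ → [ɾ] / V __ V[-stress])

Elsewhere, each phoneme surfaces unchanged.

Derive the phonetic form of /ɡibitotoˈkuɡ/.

/ɡ/ (word-initial) is in the target of rule 2 but the environment (word-finally) is not met → [ɡ].
/i/ stays [i].
/b/ (between /i/ and /i/) fails the environment for rule 2, so it stays [b].
/i/ — not in any rule's target class → [i].
/t/ meets the environment for rule 3 (between a vowel and a following unstressed vowel) → [ɾ].
/o/ — not in any rule's target class → [o].
/t/ meets the environment for rule 3 (between a vowel and a following unstressed vowel) → [ɾ].
/o/ (between /t/ and /k/): no rule targets it → [o].
/k/ (between /o/ and /u/): no rule targets it → [k].
/u/ (between /k/ and /ɡ/) is unaffected → [u].
Rule 2 applies to /ɡ/ (word-final: word-finally) → [k].

[ɡibiɾoɾoˈkuk]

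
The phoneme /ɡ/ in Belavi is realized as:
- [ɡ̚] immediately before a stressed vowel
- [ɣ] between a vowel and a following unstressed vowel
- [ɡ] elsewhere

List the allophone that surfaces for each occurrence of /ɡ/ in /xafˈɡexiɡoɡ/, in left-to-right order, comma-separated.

[ɡ̚], [ɣ], [ɡ]

Occurrence 1 (position 4): immediately before a stressed vowel → [ɡ̚].
Occurrence 2 (position 8): between a vowel and a following unstressed vowel → [ɣ].
Occurrence 3 (position 10): no conditioning environment matches → elsewhere allophone [ɡ].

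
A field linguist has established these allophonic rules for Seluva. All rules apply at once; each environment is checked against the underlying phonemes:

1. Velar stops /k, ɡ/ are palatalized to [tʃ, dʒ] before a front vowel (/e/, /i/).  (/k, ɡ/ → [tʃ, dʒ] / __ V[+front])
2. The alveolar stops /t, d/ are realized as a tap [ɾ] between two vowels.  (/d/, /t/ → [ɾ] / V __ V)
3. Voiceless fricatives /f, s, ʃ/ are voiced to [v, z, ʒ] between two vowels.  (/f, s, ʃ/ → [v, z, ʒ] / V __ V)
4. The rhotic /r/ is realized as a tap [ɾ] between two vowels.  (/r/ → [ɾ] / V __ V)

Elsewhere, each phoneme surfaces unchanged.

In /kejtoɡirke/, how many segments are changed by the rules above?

3

Segments that undergo a rule: /k/ → [tʃ] (rule 1); /ɡ/ → [dʒ] (rule 1); /k/ → [tʃ] (rule 1).
All other segments surface unchanged.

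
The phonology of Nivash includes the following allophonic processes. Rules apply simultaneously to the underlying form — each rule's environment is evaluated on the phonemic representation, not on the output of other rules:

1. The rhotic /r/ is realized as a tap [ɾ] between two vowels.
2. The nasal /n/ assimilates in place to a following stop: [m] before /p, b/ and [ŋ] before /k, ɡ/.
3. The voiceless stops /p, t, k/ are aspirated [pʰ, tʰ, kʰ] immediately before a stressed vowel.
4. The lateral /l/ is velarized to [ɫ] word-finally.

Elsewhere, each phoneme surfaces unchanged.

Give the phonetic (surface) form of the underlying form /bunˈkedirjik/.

[buŋˈkʰedirjik]

/b/ — not in any rule's target class → [b].
/u/ — not in any rule's target class → [u].
/n/ (between /u/ and /k/): before a labial or velar stop, so rule 2 applies → [ŋ].
/k/ — between /n/ and /e/, immediately before a stressed vowel — surfaces as [kʰ] (rule 3).
/e/ (between /k/ and /d/) is unaffected → [e].
/d/ stays [d].
/i/ (between /d/ and /r/): no rule targets it → [i].
/r/ (between /i/ and /j/): rule 1 targets it, but not between two vowels → unchanged [r].
/j/ stays [j].
/i/ (between /j/ and /k/): no rule targets it → [i].
/k/ — word-final; rule 3 does not apply here → [k].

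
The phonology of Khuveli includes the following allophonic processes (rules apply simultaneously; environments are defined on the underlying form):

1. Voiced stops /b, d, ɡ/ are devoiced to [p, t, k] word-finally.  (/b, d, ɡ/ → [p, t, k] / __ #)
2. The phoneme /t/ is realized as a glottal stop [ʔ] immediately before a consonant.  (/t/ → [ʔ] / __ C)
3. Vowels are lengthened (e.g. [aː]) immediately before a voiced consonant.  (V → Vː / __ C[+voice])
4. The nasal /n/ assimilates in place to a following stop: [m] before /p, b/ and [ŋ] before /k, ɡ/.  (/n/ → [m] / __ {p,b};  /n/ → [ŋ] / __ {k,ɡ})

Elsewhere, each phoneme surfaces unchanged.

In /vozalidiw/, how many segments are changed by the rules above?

4

Segments that undergo a rule: /o/ → [oː] (rule 3); /a/ → [aː] (rule 3); /i/ → [iː] (rule 3); /i/ → [iː] (rule 3).
All other segments surface unchanged.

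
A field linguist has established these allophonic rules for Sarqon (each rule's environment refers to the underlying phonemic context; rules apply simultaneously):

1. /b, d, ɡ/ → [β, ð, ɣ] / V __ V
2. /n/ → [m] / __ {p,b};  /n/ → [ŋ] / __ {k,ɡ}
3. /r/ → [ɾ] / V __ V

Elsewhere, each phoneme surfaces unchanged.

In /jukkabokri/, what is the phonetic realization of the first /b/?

/b/ (between /a/ and /o/) occurs between two vowels → [β] by rule 1.

[β]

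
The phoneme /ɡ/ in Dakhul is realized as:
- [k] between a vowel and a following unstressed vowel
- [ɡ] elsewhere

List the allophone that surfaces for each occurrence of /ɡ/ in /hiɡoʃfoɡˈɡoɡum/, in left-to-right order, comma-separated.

Occurrence 1 (position 3): between a vowel and a following unstressed vowel → [k].
Occurrence 2 (position 8): no conditioning environment matches → elsewhere allophone [ɡ].
Occurrence 3 (position 9): no conditioning environment matches → elsewhere allophone [ɡ].
Occurrence 4 (position 11): between a vowel and a following unstressed vowel → [k].

[k], [ɡ], [ɡ], [k]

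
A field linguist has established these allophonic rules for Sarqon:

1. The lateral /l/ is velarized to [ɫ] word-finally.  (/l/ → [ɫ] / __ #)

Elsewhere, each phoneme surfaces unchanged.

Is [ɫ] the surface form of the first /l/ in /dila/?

/l/ (between /i/ and /a/) is in the target of rule 1 but the environment (word-finally) is not met → [l].
The actual realization is [l], not [ɫ].

No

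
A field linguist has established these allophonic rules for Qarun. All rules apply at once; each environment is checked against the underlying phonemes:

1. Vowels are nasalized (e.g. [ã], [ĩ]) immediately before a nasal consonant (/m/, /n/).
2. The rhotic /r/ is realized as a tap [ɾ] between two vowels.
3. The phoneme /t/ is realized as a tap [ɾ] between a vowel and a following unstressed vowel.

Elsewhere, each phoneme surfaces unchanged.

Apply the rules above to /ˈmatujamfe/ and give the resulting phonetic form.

/m/ (word-initial): no rule targets it → [m].
/a/ (between /m/ and /t/) fails the environment for rule 1, so it stays [a].
/t/ (between /a/ and /u/) occurs between a vowel and a following unstressed vowel → [ɾ] by rule 3.
/u/ (between /t/ and /j/): rule 1 targets it, but not before a nasal consonant → unchanged [u].
/j/ — not in any rule's target class → [j].
/a/ (between /j/ and /m/): before a nasal consonant, so rule 1 applies → [ã].
/m/ (between /a/ and /f/) is unaffected → [m].
/f/ (between /m/ and /e/): no rule targets it → [f].
/e/ (word-final) fails the environment for rule 1, so it stays [e].

[ˈmaɾujãmfe]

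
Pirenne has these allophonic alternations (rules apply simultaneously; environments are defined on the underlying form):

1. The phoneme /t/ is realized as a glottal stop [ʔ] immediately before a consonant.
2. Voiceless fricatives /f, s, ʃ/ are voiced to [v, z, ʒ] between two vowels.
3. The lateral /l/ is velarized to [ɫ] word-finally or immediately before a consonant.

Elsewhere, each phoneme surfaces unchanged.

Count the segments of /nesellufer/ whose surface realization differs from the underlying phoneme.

3

Segments that undergo a rule: /s/ → [z] (rule 2); /l/ → [ɫ] (rule 3); /f/ → [v] (rule 2).
All other segments surface unchanged.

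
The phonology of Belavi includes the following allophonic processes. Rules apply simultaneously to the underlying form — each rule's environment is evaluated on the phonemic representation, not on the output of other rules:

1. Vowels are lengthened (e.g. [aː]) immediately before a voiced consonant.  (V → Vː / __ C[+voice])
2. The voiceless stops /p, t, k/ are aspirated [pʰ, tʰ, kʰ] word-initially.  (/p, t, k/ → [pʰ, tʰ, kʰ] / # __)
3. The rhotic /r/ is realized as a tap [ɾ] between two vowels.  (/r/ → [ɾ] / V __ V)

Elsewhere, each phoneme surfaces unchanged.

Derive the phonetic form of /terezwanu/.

[tʰeːɾeːzwaːnu]

/t/ (word-initial) occurs word-initially → [tʰ] by rule 2.
/e/ (between /t/ and /r/) occurs before a voiced consonant → [eː] by rule 1.
/r/ meets the environment for rule 3 (between two vowels) → [ɾ].
/e/ (between /r/ and /z/) occurs before a voiced consonant → [eː] by rule 1.
/z/ — not in any rule's target class → [z].
/w/ (between /z/ and /a/) is unaffected → [w].
/a/ (between /w/ and /n/) occurs before a voiced consonant → [aː] by rule 1.
/n/ (between /a/ and /u/) is unaffected → [n].
/u/ (word-final) is in the target of rule 1 but the environment (before a voiced consonant) is not met → [u].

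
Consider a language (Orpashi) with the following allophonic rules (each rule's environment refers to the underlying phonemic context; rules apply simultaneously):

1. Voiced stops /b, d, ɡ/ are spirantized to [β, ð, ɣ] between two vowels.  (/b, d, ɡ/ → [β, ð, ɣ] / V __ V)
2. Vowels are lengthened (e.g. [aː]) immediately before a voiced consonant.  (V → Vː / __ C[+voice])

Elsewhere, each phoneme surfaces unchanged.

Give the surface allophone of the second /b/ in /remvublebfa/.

/b/ — between /e/ and /f/; rule 1 does not apply here → [b].

[b]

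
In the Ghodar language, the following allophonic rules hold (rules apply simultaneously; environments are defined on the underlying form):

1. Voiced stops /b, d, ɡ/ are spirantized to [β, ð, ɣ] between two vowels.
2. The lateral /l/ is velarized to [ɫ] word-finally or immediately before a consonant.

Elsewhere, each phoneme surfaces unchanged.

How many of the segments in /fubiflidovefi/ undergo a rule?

2

Segments that undergo a rule: /b/ → [β] (rule 1); /d/ → [ð] (rule 1).
All other segments surface unchanged.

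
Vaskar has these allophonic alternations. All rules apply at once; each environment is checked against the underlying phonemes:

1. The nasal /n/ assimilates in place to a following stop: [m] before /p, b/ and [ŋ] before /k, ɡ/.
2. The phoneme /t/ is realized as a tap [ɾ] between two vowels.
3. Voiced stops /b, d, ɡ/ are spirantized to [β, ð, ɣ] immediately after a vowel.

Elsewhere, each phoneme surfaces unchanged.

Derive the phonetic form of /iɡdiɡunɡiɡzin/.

[iɣdiɣuŋɡiɣzin]

/i/ stays [i].
/ɡ/ (between /i/ and /d/) occurs immediately after a vowel → [ɣ] by rule 3.
/d/ (between /ɡ/ and /i/) fails the environment for rule 3, so it stays [d].
/i/ (between /d/ and /ɡ/): no rule targets it → [i].
/ɡ/ meets the environment for rule 3 (immediately after a vowel) → [ɣ].
/u/ stays [u].
/n/ (between /u/ and /ɡ/): before a labial or velar stop, so rule 1 applies → [ŋ].
/ɡ/ (between /n/ and /i/) fails the environment for rule 3, so it stays [ɡ].
/i/ (between /ɡ/ and /ɡ/): no rule targets it → [i].
/ɡ/ (between /i/ and /z/): immediately after a vowel, so rule 3 applies → [ɣ].
/z/ (between /ɡ/ and /i/) is unaffected → [z].
/i/ stays [i].
/n/ (word-final): rule 1 targets it, but not before a labial or velar stop → unchanged [n].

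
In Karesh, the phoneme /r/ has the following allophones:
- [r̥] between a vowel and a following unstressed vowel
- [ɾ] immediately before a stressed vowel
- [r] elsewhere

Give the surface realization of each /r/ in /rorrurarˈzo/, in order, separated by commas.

Occurrence 1 (position 1): no conditioning environment matches → elsewhere allophone [r].
Occurrence 2 (position 3): no conditioning environment matches → elsewhere allophone [r].
Occurrence 3 (position 4): no conditioning environment matches → elsewhere allophone [r].
Occurrence 4 (position 6): between a vowel and a following unstressed vowel → [r̥].
Occurrence 5 (position 8): no conditioning environment matches → elsewhere allophone [r].

[r], [r], [r], [r̥], [r]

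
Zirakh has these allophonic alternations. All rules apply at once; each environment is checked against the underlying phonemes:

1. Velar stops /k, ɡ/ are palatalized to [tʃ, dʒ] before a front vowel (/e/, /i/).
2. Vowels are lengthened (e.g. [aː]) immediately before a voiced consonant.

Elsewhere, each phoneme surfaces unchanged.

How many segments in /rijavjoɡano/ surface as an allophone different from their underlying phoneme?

Segments that undergo a rule: /i/ → [iː] (rule 2); /a/ → [aː] (rule 2); /o/ → [oː] (rule 2); /a/ → [aː] (rule 2).
All other segments surface unchanged.

4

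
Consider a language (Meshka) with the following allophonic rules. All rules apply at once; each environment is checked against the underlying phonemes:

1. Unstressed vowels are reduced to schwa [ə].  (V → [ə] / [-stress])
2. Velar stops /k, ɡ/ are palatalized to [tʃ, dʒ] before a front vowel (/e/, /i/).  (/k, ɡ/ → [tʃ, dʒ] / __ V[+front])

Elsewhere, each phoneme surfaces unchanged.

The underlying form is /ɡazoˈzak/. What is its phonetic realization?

/ɡ/ — word-initial; rule 2 does not apply here → [ɡ].
/a/ meets the environment for rule 1 (in an unstressed syllable) → [ə].
/o/ (between /z/ and /z/): in an unstressed syllable, so rule 1 applies → [ə].
/a/ — between /z/ and /k/; rule 1 does not apply here → [a].
/k/ (word-final) fails the environment for rule 2, so it stays [k].

[ɡəzəˈzak]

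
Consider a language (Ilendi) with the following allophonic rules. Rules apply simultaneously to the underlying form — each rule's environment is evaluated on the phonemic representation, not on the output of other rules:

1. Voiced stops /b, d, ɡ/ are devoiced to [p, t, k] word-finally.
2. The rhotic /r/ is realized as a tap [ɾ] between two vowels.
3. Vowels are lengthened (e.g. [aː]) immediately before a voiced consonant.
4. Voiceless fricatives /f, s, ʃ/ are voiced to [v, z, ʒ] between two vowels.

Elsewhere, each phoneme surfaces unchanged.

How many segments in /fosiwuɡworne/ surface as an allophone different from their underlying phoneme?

Segments that undergo a rule: /s/ → [z] (rule 4); /i/ → [iː] (rule 3); /u/ → [uː] (rule 3); /o/ → [oː] (rule 3).
All other segments surface unchanged.

4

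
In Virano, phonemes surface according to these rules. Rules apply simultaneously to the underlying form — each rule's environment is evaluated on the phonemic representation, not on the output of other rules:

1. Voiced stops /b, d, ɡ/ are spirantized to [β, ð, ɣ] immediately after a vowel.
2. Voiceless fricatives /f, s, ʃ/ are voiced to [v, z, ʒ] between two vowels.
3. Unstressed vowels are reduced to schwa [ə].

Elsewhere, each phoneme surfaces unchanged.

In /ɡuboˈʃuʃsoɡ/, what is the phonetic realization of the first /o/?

Rule 3 applies to /o/ (between /b/ and /ʃ/: in an unstressed syllable) → [ə].

[ə]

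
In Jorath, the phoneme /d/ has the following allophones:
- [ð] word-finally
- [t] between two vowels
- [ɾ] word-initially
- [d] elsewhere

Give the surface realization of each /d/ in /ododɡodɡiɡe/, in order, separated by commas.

Occurrence 1 (position 2): between two vowels → [t].
Occurrence 2 (position 4): no conditioning environment matches → elsewhere allophone [d].
Occurrence 3 (position 7): no conditioning environment matches → elsewhere allophone [d].

[t], [d], [d]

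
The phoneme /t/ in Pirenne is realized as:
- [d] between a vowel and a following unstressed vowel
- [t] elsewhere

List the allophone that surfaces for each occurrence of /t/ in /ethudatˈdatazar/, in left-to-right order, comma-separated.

Occurrence 1 (position 2): no conditioning environment matches → elsewhere allophone [t].
Occurrence 2 (position 7): no conditioning environment matches → elsewhere allophone [t].
Occurrence 3 (position 10): between a vowel and a following unstressed vowel → [d].

[t], [t], [d]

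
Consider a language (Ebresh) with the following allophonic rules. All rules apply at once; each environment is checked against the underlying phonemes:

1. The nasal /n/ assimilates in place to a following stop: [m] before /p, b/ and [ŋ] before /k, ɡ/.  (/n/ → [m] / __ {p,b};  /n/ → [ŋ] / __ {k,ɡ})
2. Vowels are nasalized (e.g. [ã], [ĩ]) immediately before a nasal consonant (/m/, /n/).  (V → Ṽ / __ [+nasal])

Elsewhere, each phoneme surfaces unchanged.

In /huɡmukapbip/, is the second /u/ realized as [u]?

/u/ (between /m/ and /k/) is in the target of rule 2 but the environment (before a nasal consonant) is not met → [u].
The actual realization is [u], which matches [u].

Yes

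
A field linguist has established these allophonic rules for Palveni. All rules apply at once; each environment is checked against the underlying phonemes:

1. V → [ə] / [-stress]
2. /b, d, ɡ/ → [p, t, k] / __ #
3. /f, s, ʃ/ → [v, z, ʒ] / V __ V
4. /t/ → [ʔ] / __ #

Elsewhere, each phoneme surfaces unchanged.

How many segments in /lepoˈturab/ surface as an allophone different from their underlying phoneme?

4

Segments that undergo a rule: /e/ → [ə] (rule 1); /o/ → [ə] (rule 1); /a/ → [ə] (rule 1); /b/ → [p] (rule 2).
All other segments surface unchanged.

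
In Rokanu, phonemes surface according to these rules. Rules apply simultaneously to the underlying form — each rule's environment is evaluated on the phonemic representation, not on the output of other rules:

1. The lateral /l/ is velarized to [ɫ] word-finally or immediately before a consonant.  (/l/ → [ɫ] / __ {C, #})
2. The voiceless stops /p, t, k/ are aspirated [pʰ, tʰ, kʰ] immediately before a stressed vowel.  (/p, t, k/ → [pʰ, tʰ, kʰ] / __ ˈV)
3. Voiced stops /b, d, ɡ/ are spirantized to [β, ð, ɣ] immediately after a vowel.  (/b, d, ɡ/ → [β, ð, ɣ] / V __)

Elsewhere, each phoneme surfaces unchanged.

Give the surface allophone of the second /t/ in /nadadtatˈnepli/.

[t]

/t/ (between /a/ and /n/) is in the target of rule 2 but the environment (immediately before a stressed vowel) is not met → [t].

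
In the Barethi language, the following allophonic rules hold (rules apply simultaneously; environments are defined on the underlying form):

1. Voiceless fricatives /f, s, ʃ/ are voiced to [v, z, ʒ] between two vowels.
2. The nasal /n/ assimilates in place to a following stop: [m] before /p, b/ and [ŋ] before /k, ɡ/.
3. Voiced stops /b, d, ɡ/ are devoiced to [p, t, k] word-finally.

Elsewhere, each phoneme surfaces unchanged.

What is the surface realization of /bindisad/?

[bindizat]

/b/ (word-initial) fails the environment for rule 3, so it stays [b].
/i/ stays [i].
/n/ (between /i/ and /d/): rule 2 targets it, but not before a labial or velar stop → unchanged [n].
/d/ (between /n/ and /i/) fails the environment for rule 3, so it stays [d].
/i/ (between /d/ and /s/) is unaffected → [i].
/s/ meets the environment for rule 1 (between two vowels) → [z].
/a/ (between /s/ and /d/): no rule targets it → [a].
/d/ meets the environment for rule 3 (word-finally) → [t].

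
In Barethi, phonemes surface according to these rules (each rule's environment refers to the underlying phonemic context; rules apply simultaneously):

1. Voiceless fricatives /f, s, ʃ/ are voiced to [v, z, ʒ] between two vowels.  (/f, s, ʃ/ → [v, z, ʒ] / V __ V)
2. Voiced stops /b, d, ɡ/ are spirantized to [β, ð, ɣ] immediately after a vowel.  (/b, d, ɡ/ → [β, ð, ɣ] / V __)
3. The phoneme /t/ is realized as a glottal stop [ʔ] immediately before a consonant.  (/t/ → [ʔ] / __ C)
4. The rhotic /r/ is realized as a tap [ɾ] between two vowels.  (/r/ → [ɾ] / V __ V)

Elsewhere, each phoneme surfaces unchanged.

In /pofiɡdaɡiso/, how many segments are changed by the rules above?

Segments that undergo a rule: /f/ → [v] (rule 1); /ɡ/ → [ɣ] (rule 2); /ɡ/ → [ɣ] (rule 2); /s/ → [z] (rule 1).
All other segments surface unchanged.

4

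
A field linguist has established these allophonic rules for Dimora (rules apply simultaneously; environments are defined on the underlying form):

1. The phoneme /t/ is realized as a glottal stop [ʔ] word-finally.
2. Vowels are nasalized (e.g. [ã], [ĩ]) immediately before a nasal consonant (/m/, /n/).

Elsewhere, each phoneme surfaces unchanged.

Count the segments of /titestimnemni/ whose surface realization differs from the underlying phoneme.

2

Segments that undergo a rule: /i/ → [ĩ] (rule 2); /e/ → [ẽ] (rule 2).
All other segments surface unchanged.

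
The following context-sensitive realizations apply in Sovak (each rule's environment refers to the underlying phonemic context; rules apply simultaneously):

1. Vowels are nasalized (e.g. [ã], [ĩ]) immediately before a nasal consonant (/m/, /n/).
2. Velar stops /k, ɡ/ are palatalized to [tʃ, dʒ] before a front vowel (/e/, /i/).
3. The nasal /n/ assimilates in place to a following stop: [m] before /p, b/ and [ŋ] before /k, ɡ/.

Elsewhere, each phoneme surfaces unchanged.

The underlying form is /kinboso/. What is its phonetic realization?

[tʃĩmboso]

/k/ (word-initial) occurs before a front vowel → [tʃ] by rule 2.
/i/ — between /k/ and /n/, before a nasal consonant — surfaces as [ĩ] (rule 1).
Rule 3 applies to /n/ (between /i/ and /b/: before a labial or velar stop) → [m].
/b/ — not in any rule's target class → [b].
/o/ (between /b/ and /s/) is in the target of rule 1 but the environment (before a nasal consonant) is not met → [o].
/s/ (between /o/ and /o/): no rule targets it → [s].
/o/ (word-final) fails the environment for rule 1, so it stays [o].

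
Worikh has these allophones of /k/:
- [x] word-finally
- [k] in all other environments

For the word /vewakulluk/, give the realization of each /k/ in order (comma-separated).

[k], [x]

Occurrence 1 (position 5): no conditioning environment matches → elsewhere allophone [k].
Occurrence 2 (position 10): word-finally → [x].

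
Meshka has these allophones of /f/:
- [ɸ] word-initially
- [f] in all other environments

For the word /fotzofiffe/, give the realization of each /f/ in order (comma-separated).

[ɸ], [f], [f], [f]

Occurrence 1 (position 1): word-initially → [ɸ].
Occurrence 2 (position 6): no conditioning environment matches → elsewhere allophone [f].
Occurrence 3 (position 8): no conditioning environment matches → elsewhere allophone [f].
Occurrence 4 (position 9): no conditioning environment matches → elsewhere allophone [f].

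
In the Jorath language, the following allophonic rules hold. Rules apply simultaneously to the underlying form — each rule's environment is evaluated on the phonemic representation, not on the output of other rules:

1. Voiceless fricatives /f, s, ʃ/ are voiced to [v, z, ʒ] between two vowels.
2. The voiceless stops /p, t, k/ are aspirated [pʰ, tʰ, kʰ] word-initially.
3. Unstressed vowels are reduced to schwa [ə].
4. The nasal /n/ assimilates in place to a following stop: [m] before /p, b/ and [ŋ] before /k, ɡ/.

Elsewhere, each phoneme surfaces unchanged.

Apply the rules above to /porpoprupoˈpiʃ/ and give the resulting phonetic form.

/p/ meets the environment for rule 2 (word-initially) → [pʰ].
/o/ — between /p/ and /r/, in an unstressed syllable — surfaces as [ə] (rule 3).
/p/ (between /r/ and /o/): rule 2 targets it, but not word-initially → unchanged [p].
/o/ meets the environment for rule 3 (in an unstressed syllable) → [ə].
/p/ — between /o/ and /r/; rule 2 does not apply here → [p].
/u/ (between /r/ and /p/) occurs in an unstressed syllable → [ə] by rule 3.
/p/ (between /u/ and /o/): rule 2 targets it, but not word-initially → unchanged [p].
/o/ (between /p/ and /p/): in an unstressed syllable, so rule 3 applies → [ə].
/p/ (between /o/ and /i/): rule 2 targets it, but not word-initially → unchanged [p].
/i/ — between /p/ and /ʃ/; rule 3 does not apply here → [i].
/ʃ/ (word-final): rule 1 targets it, but not between two vowels → unchanged [ʃ].

[pʰərpəprəpəˈpiʃ]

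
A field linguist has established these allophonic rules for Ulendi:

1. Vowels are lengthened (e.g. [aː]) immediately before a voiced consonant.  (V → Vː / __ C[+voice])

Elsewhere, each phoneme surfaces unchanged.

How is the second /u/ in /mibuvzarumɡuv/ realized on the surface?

[uː]

Rule 1 applies to /u/ (between /r/ and /m/: before a voiced consonant) → [uː].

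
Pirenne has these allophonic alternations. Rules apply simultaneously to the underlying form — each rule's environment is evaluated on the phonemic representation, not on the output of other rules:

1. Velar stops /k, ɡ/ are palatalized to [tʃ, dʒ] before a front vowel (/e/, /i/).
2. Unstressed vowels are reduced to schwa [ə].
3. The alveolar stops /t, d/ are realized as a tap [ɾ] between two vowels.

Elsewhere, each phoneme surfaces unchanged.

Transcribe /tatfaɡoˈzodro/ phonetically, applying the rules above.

/t/ (word-initial) fails the environment for rule 3, so it stays [t].
/a/ (between /t/ and /t/): in an unstressed syllable, so rule 2 applies → [ə].
/t/ (between /a/ and /f/): rule 3 targets it, but not between two vowels → unchanged [t].
/a/ (between /f/ and /ɡ/) occurs in an unstressed syllable → [ə] by rule 2.
/ɡ/ (between /a/ and /o/) is in the target of rule 1 but the environment (before a front vowel) is not met → [ɡ].
Rule 2 applies to /o/ (between /ɡ/ and /z/: in an unstressed syllable) → [ə].
/o/ (between /z/ and /d/): rule 2 targets it, but not in an unstressed syllable → unchanged [o].
/d/ (between /o/ and /r/) is in the target of rule 3 but the environment (between two vowels) is not met → [d].
/o/ — word-final, in an unstressed syllable — surfaces as [ə] (rule 2).

[tətfəɡəˈzodrə]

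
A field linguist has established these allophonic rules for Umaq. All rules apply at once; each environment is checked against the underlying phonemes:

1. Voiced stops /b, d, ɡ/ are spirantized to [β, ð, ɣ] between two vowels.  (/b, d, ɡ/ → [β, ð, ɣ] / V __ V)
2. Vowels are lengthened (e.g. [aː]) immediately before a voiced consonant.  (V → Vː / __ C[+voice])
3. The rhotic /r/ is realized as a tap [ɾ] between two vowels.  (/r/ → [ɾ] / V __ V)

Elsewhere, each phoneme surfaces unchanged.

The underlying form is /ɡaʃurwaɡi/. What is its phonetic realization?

[ɡaʃuːrwaːɣi]

/ɡ/ (word-initial) is in the target of rule 1 but the environment (between two vowels) is not met → [ɡ].
/a/ (between /ɡ/ and /ʃ/) is in the target of rule 2 but the environment (before a voiced consonant) is not met → [a].
/ʃ/ (between /a/ and /u/): no rule targets it → [ʃ].
/u/ meets the environment for rule 2 (before a voiced consonant) → [uː].
/r/ (between /u/ and /w/) fails the environment for rule 3, so it stays [r].
/w/ stays [w].
/a/ (between /w/ and /ɡ/) occurs before a voiced consonant → [aː] by rule 2.
/ɡ/ — between /a/ and /i/, between two vowels — surfaces as [ɣ] (rule 1).
/i/ — word-final; rule 2 does not apply here → [i].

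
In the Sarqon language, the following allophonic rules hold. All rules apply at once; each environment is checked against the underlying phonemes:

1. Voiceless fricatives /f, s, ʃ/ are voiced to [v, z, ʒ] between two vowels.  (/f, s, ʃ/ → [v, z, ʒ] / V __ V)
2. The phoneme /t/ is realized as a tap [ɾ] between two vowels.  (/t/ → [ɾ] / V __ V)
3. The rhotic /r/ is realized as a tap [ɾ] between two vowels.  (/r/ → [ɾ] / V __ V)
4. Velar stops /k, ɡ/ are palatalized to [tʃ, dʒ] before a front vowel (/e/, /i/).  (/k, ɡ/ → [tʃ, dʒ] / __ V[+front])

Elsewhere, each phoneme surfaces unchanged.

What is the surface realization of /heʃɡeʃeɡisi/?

[heʃdʒeʒedʒizi]

/h/ — not in any rule's target class → [h].
/e/ (between /h/ and /ʃ/): no rule targets it → [e].
/ʃ/ — between /e/ and /ɡ/; rule 1 does not apply here → [ʃ].
/ɡ/ (between /ʃ/ and /e/) occurs before a front vowel → [dʒ] by rule 4.
/e/ (between /ɡ/ and /ʃ/) is unaffected → [e].
/ʃ/ (between /e/ and /e/) occurs between two vowels → [ʒ] by rule 1.
/e/ stays [e].
/ɡ/ (between /e/ and /i/) occurs before a front vowel → [dʒ] by rule 4.
/i/ (between /ɡ/ and /s/) is unaffected → [i].
/s/ (between /i/ and /i/) occurs between two vowels → [z] by rule 1.
/i/ stays [i].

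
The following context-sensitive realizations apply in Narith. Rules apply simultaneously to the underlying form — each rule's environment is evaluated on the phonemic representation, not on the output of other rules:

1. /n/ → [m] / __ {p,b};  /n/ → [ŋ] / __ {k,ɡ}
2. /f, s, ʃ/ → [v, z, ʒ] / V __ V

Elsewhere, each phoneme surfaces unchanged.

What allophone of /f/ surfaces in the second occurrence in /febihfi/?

[f]

/f/ — between /h/ and /i/; rule 2 does not apply here → [f].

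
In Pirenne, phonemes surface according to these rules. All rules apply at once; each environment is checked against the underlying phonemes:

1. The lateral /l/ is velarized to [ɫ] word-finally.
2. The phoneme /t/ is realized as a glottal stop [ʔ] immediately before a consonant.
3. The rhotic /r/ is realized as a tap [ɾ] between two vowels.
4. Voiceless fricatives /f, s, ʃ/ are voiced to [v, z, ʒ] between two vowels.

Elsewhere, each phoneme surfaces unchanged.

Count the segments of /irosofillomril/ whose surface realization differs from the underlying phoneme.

4

Segments that undergo a rule: /r/ → [ɾ] (rule 3); /s/ → [z] (rule 4); /f/ → [v] (rule 4); /l/ → [ɫ] (rule 1).
All other segments surface unchanged.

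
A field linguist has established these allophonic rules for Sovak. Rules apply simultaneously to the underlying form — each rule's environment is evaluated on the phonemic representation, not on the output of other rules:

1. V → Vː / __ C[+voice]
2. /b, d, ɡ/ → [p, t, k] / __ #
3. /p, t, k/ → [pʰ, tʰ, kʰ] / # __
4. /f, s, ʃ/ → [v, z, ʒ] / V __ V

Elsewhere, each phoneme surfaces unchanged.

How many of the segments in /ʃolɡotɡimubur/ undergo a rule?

4

Segments that undergo a rule: /o/ → [oː] (rule 1); /i/ → [iː] (rule 1); /u/ → [uː] (rule 1); /u/ → [uː] (rule 1).
All other segments surface unchanged.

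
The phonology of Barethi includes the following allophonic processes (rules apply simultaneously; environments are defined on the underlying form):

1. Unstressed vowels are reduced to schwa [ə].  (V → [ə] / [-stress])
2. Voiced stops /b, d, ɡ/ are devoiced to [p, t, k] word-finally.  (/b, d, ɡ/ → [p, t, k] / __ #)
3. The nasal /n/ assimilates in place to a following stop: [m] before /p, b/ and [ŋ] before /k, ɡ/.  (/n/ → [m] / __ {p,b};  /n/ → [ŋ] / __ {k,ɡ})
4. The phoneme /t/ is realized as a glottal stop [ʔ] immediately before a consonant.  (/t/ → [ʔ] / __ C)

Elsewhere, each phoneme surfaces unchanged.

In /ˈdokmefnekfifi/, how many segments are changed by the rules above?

4

Segments that undergo a rule: /e/ → [ə] (rule 1); /e/ → [ə] (rule 1); /i/ → [ə] (rule 1); /i/ → [ə] (rule 1).
All other segments surface unchanged.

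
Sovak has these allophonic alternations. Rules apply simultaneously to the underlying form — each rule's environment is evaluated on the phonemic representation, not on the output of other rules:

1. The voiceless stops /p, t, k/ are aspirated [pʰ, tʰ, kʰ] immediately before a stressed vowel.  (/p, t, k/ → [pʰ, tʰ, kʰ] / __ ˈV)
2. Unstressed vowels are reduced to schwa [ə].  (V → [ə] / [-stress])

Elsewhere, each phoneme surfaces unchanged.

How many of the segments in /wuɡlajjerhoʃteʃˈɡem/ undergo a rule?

Segments that undergo a rule: /u/ → [ə] (rule 2); /a/ → [ə] (rule 2); /e/ → [ə] (rule 2); /o/ → [ə] (rule 2); /e/ → [ə] (rule 2).
All other segments surface unchanged.

5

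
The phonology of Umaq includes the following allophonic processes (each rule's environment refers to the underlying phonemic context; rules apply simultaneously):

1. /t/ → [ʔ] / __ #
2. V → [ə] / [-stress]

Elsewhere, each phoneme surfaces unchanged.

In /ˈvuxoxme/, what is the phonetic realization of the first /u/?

/u/ — between /v/ and /x/; rule 2 does not apply here → [u].

[u]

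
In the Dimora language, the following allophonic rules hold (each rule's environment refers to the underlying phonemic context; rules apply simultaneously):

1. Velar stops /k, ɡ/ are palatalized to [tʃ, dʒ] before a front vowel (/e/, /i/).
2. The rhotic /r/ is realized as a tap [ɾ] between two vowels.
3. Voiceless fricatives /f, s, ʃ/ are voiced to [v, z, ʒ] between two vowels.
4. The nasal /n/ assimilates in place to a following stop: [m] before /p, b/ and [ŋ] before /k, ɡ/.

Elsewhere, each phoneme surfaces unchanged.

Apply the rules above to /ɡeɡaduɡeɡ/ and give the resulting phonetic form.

/ɡ/ — word-initial, before a front vowel — surfaces as [dʒ] (rule 1).
/e/ (between /ɡ/ and /ɡ/) is unaffected → [e].
/ɡ/ (between /e/ and /a/) fails the environment for rule 1, so it stays [ɡ].
/a/ stays [a].
/d/ stays [d].
/u/ (between /d/ and /ɡ/) is unaffected → [u].
/ɡ/ — between /u/ and /e/, before a front vowel — surfaces as [dʒ] (rule 1).
/e/ stays [e].
/ɡ/ (word-final) is in the target of rule 1 but the environment (before a front vowel) is not met → [ɡ].

[dʒeɡadudʒeɡ]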